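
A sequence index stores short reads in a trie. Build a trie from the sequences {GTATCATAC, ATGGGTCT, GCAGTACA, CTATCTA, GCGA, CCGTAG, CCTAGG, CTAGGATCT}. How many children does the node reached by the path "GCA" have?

1

Follow the path "GCA" to its node, then look at its outgoing edges.
Characters that immediately follow "GCA" among the stored strings: {G}.
That node has 1 child edge.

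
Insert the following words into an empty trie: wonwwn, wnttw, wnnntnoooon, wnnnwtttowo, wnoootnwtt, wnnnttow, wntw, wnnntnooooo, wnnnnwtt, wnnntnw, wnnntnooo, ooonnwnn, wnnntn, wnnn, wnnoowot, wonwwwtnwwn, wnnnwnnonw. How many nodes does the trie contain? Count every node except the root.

Insert word by word; a character creates a node only if that edge doesn't already exist:
  "wonwwn" → 6 new (w, o, n, w, w, n)
  "wnttw" → prefix "w" already present; 4 new (n, t, t, w)
  "wnnntnoooon" → prefix "wn" already present; 9 new (n, n, t, n, o, o, o, o, n)
  "wnnnwtttowo" → prefix "wnnn" already present; 7 new (w, t, t, t, o, w, o)
  "wnoootnwtt" → prefix "wn" already present; 8 new (o, o, o, t, n, w, t, t)
  "wnnnttow" → prefix "wnnnt" already present; 3 new (t, o, w)
  "wntw" → prefix "wnt" already present; 1 new (w)
  "wnnntnooooo" → prefix "wnnntnoooo" already present; 1 new (o)
  "wnnnnwtt" → prefix "wnnn" already present; 4 new (n, w, t, t)
  "wnnntnw" → prefix "wnnntn" already present; 1 new (w)
  "wnnntnooo" → prefix "wnnntnooo" already present; 0 new (none)
  "ooonnwnn" → 8 new (o, o, o, n, n, w, n, n)
  "wnnntn" → prefix "wnnntn" already present; 0 new (none)
  "wnnn" → prefix "wnnn" already present; 0 new (none)
  "wnnoowot" → prefix "wnn" already present; 5 new (o, o, w, o, t)
  "wonwwwtnwwn" → prefix "wonww" already present; 6 new (w, t, n, w, w, n)
  "wnnnwnnonw" → prefix "wnnnw" already present; 5 new (n, n, o, n, w)
Total nodes = 6 + 4 + 9 + 7 + 8 + 3 + 1 + 1 + 4 + 1 + 0 + 8 + 0 + 0 + 5 + 6 + 5 = 68

68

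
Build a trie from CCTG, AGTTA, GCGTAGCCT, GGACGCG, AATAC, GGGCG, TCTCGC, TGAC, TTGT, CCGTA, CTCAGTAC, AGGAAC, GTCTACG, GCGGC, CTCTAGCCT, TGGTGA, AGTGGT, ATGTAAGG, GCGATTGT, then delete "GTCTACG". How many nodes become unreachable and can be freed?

6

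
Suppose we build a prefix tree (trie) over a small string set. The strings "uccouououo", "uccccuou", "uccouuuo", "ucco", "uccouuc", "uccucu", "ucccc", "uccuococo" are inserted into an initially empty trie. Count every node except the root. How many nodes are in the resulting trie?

Count nodes per top-level branch (shared prefixes stored once):
  'u'-branch (ucccc, uccccuou, ucco, uccouououo, uccouuc, uccouuuo, uccucu, uccuococo): 27 nodes
Sum: 27

27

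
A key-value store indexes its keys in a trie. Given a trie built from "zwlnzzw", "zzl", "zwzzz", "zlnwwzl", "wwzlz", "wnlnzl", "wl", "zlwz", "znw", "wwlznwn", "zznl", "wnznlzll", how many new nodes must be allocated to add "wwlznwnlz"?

2

"wwlznwn" is already a path in the trie; the remaining "lz" must be added.
So 9 − 7 = 2 new nodes.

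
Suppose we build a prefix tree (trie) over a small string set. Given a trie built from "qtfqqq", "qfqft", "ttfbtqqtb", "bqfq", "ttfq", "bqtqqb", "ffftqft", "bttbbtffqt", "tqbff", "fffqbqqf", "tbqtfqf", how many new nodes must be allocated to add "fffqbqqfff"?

2

The longest prefix of "fffqbqqfff" already in the trie is "fffqbqqf" (length 8).
New nodes needed: |"fffqbqqfff"| − 8 = 10 − 8 = 2.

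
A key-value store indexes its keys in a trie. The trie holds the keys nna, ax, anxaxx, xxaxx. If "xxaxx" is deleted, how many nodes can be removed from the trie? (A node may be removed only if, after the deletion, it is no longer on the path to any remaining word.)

A node on "xxaxx"'s path can go only if nothing else ends at it or branches off below it.
No other word shares any prefix with "xxaxx", so all 5 of its nodes go.
Nodes removed: 5

5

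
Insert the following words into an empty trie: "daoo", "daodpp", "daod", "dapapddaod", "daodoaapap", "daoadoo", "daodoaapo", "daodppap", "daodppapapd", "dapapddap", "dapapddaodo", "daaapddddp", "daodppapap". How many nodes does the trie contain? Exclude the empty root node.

41

Count nodes per top-level branch (shared prefixes stored once):
  'd'-branch (daaapddddp, daoadoo, daod, daodoaapap, daodoaapo, daodpp, daodppap, daodppapap, daodppapapd, daoo, dapapddaod, dapapddaodo, dapapddap): 41 nodes
Sum: 41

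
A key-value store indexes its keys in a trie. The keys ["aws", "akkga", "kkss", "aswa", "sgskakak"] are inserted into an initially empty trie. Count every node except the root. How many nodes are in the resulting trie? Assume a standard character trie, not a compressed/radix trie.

22

For each word, the new-node count is its length minus the longest prefix already in the trie:
  "aws" → 3 new (a, w, s)
  "akkga" → prefix "a" already present; 4 new (k, k, g, a)
  "kkss" → 4 new (k, k, s, s)
  "aswa" → prefix "a" already present; 3 new (s, w, a)
  "sgskakak" → 8 new (s, g, s, k, a, k, a, k)
Total nodes = 3 + 4 + 4 + 3 + 8 = 22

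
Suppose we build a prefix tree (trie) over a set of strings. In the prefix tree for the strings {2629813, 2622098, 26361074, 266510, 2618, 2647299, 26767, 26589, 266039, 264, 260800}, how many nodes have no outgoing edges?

Leaves are exactly the stored words that no other stored word extends.
Those words: "260800", "2618", "2622098", "2629813", "26361074", "2647299", "26589", "266039", "266510", "26767"
Leaf count: 10

10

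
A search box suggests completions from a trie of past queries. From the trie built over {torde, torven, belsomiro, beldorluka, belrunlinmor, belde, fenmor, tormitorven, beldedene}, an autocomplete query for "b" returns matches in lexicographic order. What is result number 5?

DFS of the "b" subtree visits, in order: "belde", "beldedene", "beldorluka", "belrunlinmor", "belsomiro"
Position 5: belsomiro

belsomiro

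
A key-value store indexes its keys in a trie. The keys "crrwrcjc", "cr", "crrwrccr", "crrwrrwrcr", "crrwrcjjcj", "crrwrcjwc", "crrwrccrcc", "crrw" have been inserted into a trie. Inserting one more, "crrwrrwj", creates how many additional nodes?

Walking "crrwrrwj" from the root, the first 7 characters ("crrwrrw") follow existing edges; "j" is the first miss.
Each of the 1 remaining characters creates one node.

1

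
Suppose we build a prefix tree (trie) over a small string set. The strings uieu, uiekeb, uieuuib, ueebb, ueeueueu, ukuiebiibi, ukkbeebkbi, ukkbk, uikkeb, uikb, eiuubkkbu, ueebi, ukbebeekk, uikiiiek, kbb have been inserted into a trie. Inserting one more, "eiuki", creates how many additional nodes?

2

"eiu" is already a path in the trie; the remaining "ki" must be added.
New nodes needed: |"eiuki"| − 3 = 5 − 3 = 2.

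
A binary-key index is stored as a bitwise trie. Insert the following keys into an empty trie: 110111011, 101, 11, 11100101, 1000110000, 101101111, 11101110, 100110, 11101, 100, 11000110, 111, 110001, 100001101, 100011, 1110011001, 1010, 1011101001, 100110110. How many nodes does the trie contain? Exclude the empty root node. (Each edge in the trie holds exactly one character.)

62

For each word, the new-node count is its length minus the longest prefix already in the trie:
  "110111011" → 9 new (1, 1, 0, 1, 1, 1, 0, 1, 1)
  "101" → prefix "1" already present; 2 new (0, 1)
  "11" → prefix "11" already present; 0 new (none)
  "11100101" → prefix "11" already present; 6 new (1, 0, 0, 1, 0, 1)
  "1000110000" → prefix "10" already present; 8 new (0, 0, 1, 1, 0, 0, 0, 0)
  "101101111" → prefix "101" already present; 6 new (1, 0, 1, 1, 1, 1)
  "11101110" → prefix "1110" already present; 4 new (1, 1, 1, 0)
  "100110" → prefix "100" already present; 3 new (1, 1, 0)
  "11101" → prefix "11101" already present; 0 new (none)
  "100" → prefix "100" already present; 0 new (none)
  "11000110" → prefix "110" already present; 5 new (0, 0, 1, 1, 0)
  "111" → prefix "111" already present; 0 new (none)
  "110001" → prefix "110001" already present; 0 new (none)
  "100001101" → prefix "1000" already present; 5 new (0, 1, 1, 0, 1)
  "100011" → prefix "100011" already present; 0 new (none)
  "1110011001" → prefix "111001" already present; 4 new (1, 0, 0, 1)
  "1010" → prefix "101" already present; 1 new (0)
  "1011101001" → prefix "1011" already present; 6 new (1, 0, 1, 0, 0, 1)
  "100110110" → prefix "100110" already present; 3 new (1, 1, 0)
Total nodes = 9 + 2 + 0 + 6 + 8 + 6 + 4 + 3 + 0 + 0 + 5 + 0 + 0 + 5 + 0 + 4 + 1 + 6 + 3 = 62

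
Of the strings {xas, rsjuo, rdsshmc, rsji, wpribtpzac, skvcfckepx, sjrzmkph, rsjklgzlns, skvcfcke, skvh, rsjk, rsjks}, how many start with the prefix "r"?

6

Filter for entries beginning with "r":
Words under "r": rdsshmc, rsji, rsjk, rsjklgzlns, rsjks, rsjuo
Count: 6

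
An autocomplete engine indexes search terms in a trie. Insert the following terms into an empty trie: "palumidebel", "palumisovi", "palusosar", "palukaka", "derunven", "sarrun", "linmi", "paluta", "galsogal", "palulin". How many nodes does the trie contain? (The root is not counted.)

56

Insert word by word; a character creates a node only if that edge doesn't already exist:
  "palumidebel" → 11 new (p, a, l, u, m, i, d, e, b, e, l)
  "palumisovi" → prefix "palumi" already present; 4 new (s, o, v, i)
  "palusosar" → prefix "palu" already present; 5 new (s, o, s, a, r)
  "palukaka" → prefix "palu" already present; 4 new (k, a, k, a)
  "derunven" → 8 new (d, e, r, u, n, v, e, n)
  "sarrun" → 6 new (s, a, r, r, u, n)
  "linmi" → 5 new (l, i, n, m, i)
  "paluta" → prefix "palu" already present; 2 new (t, a)
  "galsogal" → 8 new (g, a, l, s, o, g, a, l)
  "palulin" → prefix "palu" already present; 3 new (l, i, n)
Total nodes = 11 + 4 + 5 + 4 + 8 + 6 + 5 + 2 + 8 + 3 = 56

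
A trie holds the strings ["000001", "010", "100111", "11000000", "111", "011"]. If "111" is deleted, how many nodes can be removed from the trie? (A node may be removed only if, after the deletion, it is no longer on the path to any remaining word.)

1

Walk "111" from the leaf back toward the root, removing each node that no remaining word uses.
The suffix "1" (1 node) is used only by "111"; the node for "11" still has the child "0", so pruning stops there.
Nodes removed: 1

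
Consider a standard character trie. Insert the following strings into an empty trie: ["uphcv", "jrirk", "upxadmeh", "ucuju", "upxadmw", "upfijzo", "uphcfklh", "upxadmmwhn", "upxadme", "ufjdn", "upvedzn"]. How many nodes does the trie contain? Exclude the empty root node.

43

Count nodes per top-level branch (shared prefixes stored once):
  'j'-branch (jrirk): 5 nodes
  'u'-branch (ucuju, ufjdn, upfijzo, uphcfklh, uphcv, upvedzn, upxadme, upxadmeh, upxadmmwhn, upxadmw): 38 nodes
Sum: 43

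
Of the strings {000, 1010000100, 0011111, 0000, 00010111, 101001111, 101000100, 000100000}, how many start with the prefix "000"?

Filter for entries beginning with "000":
Matches: "000", "0000", "000100000", "00010111"
Count: 4

4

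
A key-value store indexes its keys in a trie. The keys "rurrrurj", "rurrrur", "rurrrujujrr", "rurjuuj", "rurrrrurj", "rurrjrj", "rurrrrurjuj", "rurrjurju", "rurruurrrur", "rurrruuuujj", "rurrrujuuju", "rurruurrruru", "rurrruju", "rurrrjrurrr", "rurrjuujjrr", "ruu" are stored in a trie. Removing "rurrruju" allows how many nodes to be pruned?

0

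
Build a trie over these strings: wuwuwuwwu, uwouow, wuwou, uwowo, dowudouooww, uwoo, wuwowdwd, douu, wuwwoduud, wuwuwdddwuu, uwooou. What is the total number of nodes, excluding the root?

For each word, the new-node count is its length minus the longest prefix already in the trie:
  "wuwuwuwwu" → 9 new (w, u, w, u, w, u, w, w, u)
  "uwouow" → 6 new (u, w, o, u, o, w)
  "wuwou" → prefix "wuw" already present; 2 new (o, u)
  "uwowo" → prefix "uwo" already present; 2 new (w, o)
  "dowudouooww" → 11 new (d, o, w, u, d, o, u, o, o, w, w)
  "uwoo" → prefix "uwo" already present; 1 new (o)
  "wuwowdwd" → prefix "wuwo" already present; 4 new (w, d, w, d)
  "douu" → prefix "do" already present; 2 new (u, u)
  "wuwwoduud" → prefix "wuw" already present; 6 new (w, o, d, u, u, d)
  "wuwuwdddwuu" → prefix "wuwuw" already present; 6 new (d, d, d, w, u, u)
  "uwooou" → prefix "uwoo" already present; 2 new (o, u)
Total nodes = 9 + 6 + 2 + 2 + 11 + 1 + 4 + 2 + 6 + 6 + 2 = 51

51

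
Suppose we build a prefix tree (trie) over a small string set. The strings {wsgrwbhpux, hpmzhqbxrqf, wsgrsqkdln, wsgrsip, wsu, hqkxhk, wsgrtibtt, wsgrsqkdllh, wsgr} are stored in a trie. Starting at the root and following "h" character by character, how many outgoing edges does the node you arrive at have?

2

Follow the path "h" to its node, then look at its outgoing edges.
Characters that immediately follow "h" among the stored strings: {p, q}.
That node has 2 child edges.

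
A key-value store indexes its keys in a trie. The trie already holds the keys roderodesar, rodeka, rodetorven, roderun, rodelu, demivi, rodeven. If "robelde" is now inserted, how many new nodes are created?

The longest prefix of "robelde" already in the trie is "ro" (length 2).
Each of the 5 remaining characters creates one node.

5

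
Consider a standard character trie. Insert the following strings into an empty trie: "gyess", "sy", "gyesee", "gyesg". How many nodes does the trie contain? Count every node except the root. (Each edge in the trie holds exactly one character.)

10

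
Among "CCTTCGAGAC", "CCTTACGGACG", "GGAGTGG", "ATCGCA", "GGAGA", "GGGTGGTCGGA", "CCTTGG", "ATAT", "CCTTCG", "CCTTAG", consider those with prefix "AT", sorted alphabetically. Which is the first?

DFS of the "AT" subtree visits, in order: "ATAT", "ATCGCA"
The 1st is ATAT.

ATAT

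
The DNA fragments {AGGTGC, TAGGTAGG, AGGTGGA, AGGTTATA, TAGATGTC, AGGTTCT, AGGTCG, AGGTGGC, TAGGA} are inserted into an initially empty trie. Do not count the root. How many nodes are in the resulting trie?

31

Count nodes per top-level branch (shared prefixes stored once):
  'A'-branch (AGGTCG, AGGTGC, AGGTGGA, AGGTGGC, AGGTTATA, AGGTTCT): 17 nodes
  'T'-branch (TAGATGTC, TAGGA, TAGGTAGG): 14 nodes
Sum: 31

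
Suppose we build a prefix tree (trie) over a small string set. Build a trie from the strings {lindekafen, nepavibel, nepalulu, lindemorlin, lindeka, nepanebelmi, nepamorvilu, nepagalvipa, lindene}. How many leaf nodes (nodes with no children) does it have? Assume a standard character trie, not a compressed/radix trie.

8

A leaf is a node with no children — equivalently, the end of a word that is not a proper prefix of any other stored word.
Those words: "lindekafen", "lindemorlin", "lindene", "nepagalvipa", "nepalulu", "nepamorvilu", "nepanebelmi", "nepavibel"
Leaf count: 8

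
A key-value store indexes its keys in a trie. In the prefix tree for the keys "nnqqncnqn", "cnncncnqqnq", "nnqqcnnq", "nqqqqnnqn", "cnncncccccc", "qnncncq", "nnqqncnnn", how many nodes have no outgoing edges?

7

A leaf is a node with no children — equivalently, the end of a word that is not a proper prefix of any other stored word.
Those words: "cnncncccccc", "cnncncnqqnq", "nnqqcnnq", "nnqqncnnn", "nnqqncnqn", "nqqqqnnqn", "qnncncq"
Leaf count: 7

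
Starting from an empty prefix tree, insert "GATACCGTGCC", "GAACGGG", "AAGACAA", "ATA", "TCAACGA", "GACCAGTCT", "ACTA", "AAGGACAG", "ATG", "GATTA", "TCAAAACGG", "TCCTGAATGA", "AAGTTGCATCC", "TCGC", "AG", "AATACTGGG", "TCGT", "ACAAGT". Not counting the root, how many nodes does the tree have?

86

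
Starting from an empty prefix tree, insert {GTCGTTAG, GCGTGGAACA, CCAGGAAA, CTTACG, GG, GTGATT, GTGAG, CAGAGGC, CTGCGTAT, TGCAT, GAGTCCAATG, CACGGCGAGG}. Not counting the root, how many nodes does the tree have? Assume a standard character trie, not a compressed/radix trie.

Trace insertions, counting only characters that open a new branch:
  "GTCGTTAG" → 8 new (G, T, C, G, T, T, A, G)
  "GCGTGGAACA" → prefix "G" already present; 9 new (C, G, T, G, G, A, A, C, A)
  "CCAGGAAA" → 8 new (C, C, A, G, G, A, A, A)
  "CTTACG" → prefix "C" already present; 5 new (T, T, A, C, G)
  "GG" → prefix "G" already present; 1 new (G)
  "GTGATT" → prefix "GT" already present; 4 new (G, A, T, T)
  "GTGAG" → prefix "GTGA" already present; 1 new (G)
  "CAGAGGC" → prefix "C" already present; 6 new (A, G, A, G, G, C)
  "CTGCGTAT" → prefix "CT" already present; 6 new (G, C, G, T, A, T)
  "TGCAT" → 5 new (T, G, C, A, T)
  "GAGTCCAATG" → prefix "G" already present; 9 new (A, G, T, C, C, A, A, T, G)
  "CACGGCGAGG" → prefix "CA" already present; 8 new (C, G, G, C, G, A, G, G)
Total nodes = 8 + 9 + 8 + 5 + 1 + 4 + 1 + 6 + 6 + 5 + 9 + 8 = 70

70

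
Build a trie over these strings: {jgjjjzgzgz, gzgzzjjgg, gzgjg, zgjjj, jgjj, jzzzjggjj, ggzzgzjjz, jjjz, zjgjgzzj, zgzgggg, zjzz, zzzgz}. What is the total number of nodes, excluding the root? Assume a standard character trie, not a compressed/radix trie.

63

Count nodes per top-level branch (shared prefixes stored once):
  'g'-branch (ggzzgzjjz, gzgjg, gzgzzjjgg): 19 nodes
  'j'-branch (jgjj, jgjjjzgzgz, jjjz, jzzzjggjj): 21 nodes
  'z'-branch (zgjjj, zgzgggg, zjgjgzzj, zjzz, zzzgz): 23 nodes
Sum: 63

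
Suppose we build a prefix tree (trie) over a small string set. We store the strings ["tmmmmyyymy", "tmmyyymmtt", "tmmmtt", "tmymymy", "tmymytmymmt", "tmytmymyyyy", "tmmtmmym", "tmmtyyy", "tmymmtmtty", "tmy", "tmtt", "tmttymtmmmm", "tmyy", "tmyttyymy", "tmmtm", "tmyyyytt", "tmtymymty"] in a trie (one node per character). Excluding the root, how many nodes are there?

For each word, the new-node count is its length minus the longest prefix already in the trie:
  "tmmmmyyymy" → 10 new (t, m, m, m, m, y, y, y, m, y)
  "tmmyyymmtt" → prefix "tmm" already present; 7 new (y, y, y, m, m, t, t)
  "tmmmtt" → prefix "tmmm" already present; 2 new (t, t)
  "tmymymy" → prefix "tm" already present; 5 new (y, m, y, m, y)
  "tmymytmymmt" → prefix "tmymy" already present; 6 new (t, m, y, m, m, t)
  "tmytmymyyyy" → prefix "tmy" already present; 8 new (t, m, y, m, y, y, y, y)
  "tmmtmmym" → prefix "tmm" already present; 5 new (t, m, m, y, m)
  "tmmtyyy" → prefix "tmmt" already present; 3 new (y, y, y)
  "tmymmtmtty" → prefix "tmym" already present; 6 new (m, t, m, t, t, y)
  "tmy" → prefix "tmy" already present; 0 new (none)
  "tmtt" → prefix "tm" already present; 2 new (t, t)
  "tmttymtmmmm" → prefix "tmtt" already present; 7 new (y, m, t, m, m, m, m)
  "tmyy" → prefix "tmy" already present; 1 new (y)
  "tmyttyymy" → prefix "tmyt" already present; 5 new (t, y, y, m, y)
  "tmmtm" → prefix "tmmtm" already present; 0 new (none)
  "tmyyyytt" → prefix "tmyy" already present; 4 new (y, y, t, t)
  "tmtymymty" → prefix "tmt" already present; 6 new (y, m, y, m, t, y)
Total nodes = 10 + 7 + 2 + 5 + 6 + 8 + 5 + 3 + 6 + 0 + 2 + 7 + 1 + 5 + 0 + 4 + 6 = 77

77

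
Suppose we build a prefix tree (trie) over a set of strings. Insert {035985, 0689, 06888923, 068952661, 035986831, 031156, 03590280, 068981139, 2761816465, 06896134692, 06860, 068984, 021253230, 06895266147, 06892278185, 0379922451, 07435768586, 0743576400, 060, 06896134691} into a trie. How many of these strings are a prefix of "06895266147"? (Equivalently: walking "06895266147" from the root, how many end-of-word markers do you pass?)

3

Walk "06895266147" from the root; an end-of-word marker is hit whenever a stored word is a prefix of "06895266147".
Prefixes of the query that are stored words: "0689", "068952661", "06895266147"
Count: 3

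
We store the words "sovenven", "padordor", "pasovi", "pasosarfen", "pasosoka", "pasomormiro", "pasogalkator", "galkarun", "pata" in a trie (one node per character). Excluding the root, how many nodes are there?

For each word, the new-node count is its length minus the longest prefix already in the trie:
  "sovenven" → 8 new (s, o, v, e, n, v, e, n)
  "padordor" → 8 new (p, a, d, o, r, d, o, r)
  "pasovi" → prefix "pa" already present; 4 new (s, o, v, i)
  "pasosarfen" → prefix "paso" already present; 6 new (s, a, r, f, e, n)
  "pasosoka" → prefix "pasos" already present; 3 new (o, k, a)
  "pasomormiro" → prefix "paso" already present; 7 new (m, o, r, m, i, r, o)
  "pasogalkator" → prefix "paso" already present; 8 new (g, a, l, k, a, t, o, r)
  "galkarun" → 8 new (g, a, l, k, a, r, u, n)
  "pata" → prefix "pa" already present; 2 new (t, a)
Total nodes = 8 + 8 + 4 + 6 + 3 + 7 + 8 + 8 + 2 = 54

54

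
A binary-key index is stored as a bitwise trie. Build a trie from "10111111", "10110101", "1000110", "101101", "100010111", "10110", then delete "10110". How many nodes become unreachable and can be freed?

0

After clearing the end-marker at "10110", prune upward until reaching a node still needed by another word.
Every node on "10110" is still needed (e.g. by "10110101"), so nothing is freed.
Nodes removed: 0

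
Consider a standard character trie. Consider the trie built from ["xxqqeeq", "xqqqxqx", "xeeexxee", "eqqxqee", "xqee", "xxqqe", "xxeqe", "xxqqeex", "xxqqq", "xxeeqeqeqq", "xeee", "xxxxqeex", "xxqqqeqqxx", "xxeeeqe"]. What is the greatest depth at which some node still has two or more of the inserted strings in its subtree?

6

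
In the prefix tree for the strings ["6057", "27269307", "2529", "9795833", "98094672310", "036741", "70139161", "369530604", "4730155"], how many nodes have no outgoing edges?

A leaf is a node with no children — equivalently, the end of a word that is not a proper prefix of any other stored word.
Those words: "036741", "2529", "27269307", "369530604", "4730155", "6057", "70139161", "9795833", "98094672310"
Leaf count: 9

9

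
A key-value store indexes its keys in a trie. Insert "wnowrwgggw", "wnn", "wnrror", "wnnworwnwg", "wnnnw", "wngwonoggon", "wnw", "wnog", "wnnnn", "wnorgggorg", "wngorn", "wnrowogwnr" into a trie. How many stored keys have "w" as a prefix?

Filter for entries beginning with "w":
Matches: "wngorn", "wngwonoggon", "wnn", "wnnnn", "wnnnw", "wnnworwnwg", "wnog", "wnorgggorg", "wnowrwgggw", "wnrowogwnr", "wnrror", "wnw"
Count: 12

12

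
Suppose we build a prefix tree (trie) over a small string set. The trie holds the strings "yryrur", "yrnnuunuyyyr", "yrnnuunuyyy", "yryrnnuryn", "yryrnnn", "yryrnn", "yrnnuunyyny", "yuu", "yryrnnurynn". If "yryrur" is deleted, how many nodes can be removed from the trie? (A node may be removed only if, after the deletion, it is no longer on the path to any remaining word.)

2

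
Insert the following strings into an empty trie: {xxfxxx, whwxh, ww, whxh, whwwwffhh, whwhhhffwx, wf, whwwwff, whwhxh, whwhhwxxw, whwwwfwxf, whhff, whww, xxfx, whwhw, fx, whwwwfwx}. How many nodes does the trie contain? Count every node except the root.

Insert word by word; a character creates a node only if that edge doesn't already exist:
  "xxfxxx" → 6 new (x, x, f, x, x, x)
  "whwxh" → 5 new (w, h, w, x, h)
  "ww" → prefix "w" already present; 1 new (w)
  "whxh" → prefix "wh" already present; 2 new (x, h)
  "whwwwffhh" → prefix "whw" already present; 6 new (w, w, f, f, h, h)
  "whwhhhffwx" → prefix "whw" already present; 7 new (h, h, h, f, f, w, x)
  "wf" → prefix "w" already present; 1 new (f)
  "whwwwff" → prefix "whwwwff" already present; 0 new (none)
  "whwhxh" → prefix "whwh" already present; 2 new (x, h)
  "whwhhwxxw" → prefix "whwhh" already present; 4 new (w, x, x, w)
  "whwwwfwxf" → prefix "whwwwf" already present; 3 new (w, x, f)
  "whhff" → prefix "wh" already present; 3 new (h, f, f)
  "whww" → prefix "whww" already present; 0 new (none)
  "xxfx" → prefix "xxfx" already present; 0 new (none)
  "whwhw" → prefix "whwh" already present; 1 new (w)
  "fx" → 2 new (f, x)
  "whwwwfwx" → prefix "whwwwfwx" already present; 0 new (none)
Total nodes = 6 + 5 + 1 + 2 + 6 + 7 + 1 + 0 + 2 + 4 + 3 + 3 + 0 + 0 + 1 + 2 + 0 = 43

43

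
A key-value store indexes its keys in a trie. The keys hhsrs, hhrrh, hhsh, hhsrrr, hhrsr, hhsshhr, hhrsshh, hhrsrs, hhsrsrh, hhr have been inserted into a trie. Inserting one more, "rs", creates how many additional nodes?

"rs" shares no prefix with any stored word, so all 2 characters open new nodes.
2 − 0 = 2 new nodes.

2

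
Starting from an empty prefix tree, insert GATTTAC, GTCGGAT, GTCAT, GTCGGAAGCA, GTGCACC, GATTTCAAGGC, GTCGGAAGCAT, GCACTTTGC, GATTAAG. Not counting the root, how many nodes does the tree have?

42

For each word, the new-node count is its length minus the longest prefix already in the trie:
  "GATTTAC" → 7 new (G, A, T, T, T, A, C)
  "GTCGGAT" → prefix "G" already present; 6 new (T, C, G, G, A, T)
  "GTCAT" → prefix "GTC" already present; 2 new (A, T)
  "GTCGGAAGCA" → prefix "GTCGGA" already present; 4 new (A, G, C, A)
  "GTGCACC" → prefix "GT" already present; 5 new (G, C, A, C, C)
  "GATTTCAAGGC" → prefix "GATTT" already present; 6 new (C, A, A, G, G, C)
  "GTCGGAAGCAT" → prefix "GTCGGAAGCA" already present; 1 new (T)
  "GCACTTTGC" → prefix "G" already present; 8 new (C, A, C, T, T, T, G, C)
  "GATTAAG" → prefix "GATT" already present; 3 new (A, A, G)
Total nodes = 7 + 6 + 2 + 4 + 5 + 6 + 1 + 8 + 3 = 42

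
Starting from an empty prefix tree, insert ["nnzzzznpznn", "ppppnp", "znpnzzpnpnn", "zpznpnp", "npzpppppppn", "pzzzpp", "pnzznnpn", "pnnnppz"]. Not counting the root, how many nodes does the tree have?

Count nodes per top-level branch (shared prefixes stored once):
  'n'-branch (nnzzzznpznn, npzpppppppn): 21 nodes
  'p'-branch (pnnnppz, pnzznnpn, ppppnp, pzzzpp): 23 nodes
  'z'-branch (znpnzzpnpnn, zpznpnp): 17 nodes
Sum: 61

61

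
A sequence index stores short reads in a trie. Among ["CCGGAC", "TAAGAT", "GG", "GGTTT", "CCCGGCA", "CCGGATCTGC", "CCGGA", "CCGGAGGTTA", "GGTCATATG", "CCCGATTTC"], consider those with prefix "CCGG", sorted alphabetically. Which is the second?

CCGGAC

Filter for "CCGG…" and sort: "CCGGA", "CCGGAC", "CCGGAGGTTA", "CCGGATCTGC"
The 2nd is CCGGAC.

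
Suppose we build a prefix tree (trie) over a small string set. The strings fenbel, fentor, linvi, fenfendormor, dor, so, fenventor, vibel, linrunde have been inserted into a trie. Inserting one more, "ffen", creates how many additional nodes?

3

Walking "ffen" from the root, the first 1 characters ("f") follow existing edges; "f" is the first miss.
So 4 − 1 = 3 new nodes.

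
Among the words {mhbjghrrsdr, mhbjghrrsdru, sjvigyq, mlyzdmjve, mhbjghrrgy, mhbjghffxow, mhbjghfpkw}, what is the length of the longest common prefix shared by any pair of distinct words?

11

Equivalently: take the maximum, over all pairs, of their longest common prefix length.
"mhbjghrrsdr" and "mhbjghrrsdru" agree on "mhbjghrrsdr" (11 characters) before diverging; nothing deeper is shared.
Longest shared-prefix length: 11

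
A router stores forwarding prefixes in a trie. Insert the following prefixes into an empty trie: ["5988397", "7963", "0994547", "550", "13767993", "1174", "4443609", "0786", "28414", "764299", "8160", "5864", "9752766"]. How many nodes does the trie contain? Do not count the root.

65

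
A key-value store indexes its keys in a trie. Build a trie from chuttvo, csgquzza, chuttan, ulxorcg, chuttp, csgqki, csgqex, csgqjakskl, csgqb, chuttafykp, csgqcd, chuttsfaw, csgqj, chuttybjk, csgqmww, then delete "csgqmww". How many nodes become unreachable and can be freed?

After clearing the end-marker at "csgqmww", prune upward until reaching a node still needed by another word.
The suffix "mww" (3 nodes) is used only by "csgqmww"; the node for "csgq" still has the child "u", so pruning stops there.
Nodes removed: 3

3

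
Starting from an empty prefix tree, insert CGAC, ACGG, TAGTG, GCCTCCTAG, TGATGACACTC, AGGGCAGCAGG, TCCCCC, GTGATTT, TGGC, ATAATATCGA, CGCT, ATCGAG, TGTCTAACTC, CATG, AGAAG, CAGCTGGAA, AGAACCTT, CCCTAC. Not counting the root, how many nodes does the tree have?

100

For each word, the new-node count is its length minus the longest prefix already in the trie:
  "CGAC" → 4 new (C, G, A, C)
  "ACGG" → 4 new (A, C, G, G)
  "TAGTG" → 5 new (T, A, G, T, G)
  "GCCTCCTAG" → 9 new (G, C, C, T, C, C, T, A, G)
  "TGATGACACTC" → prefix "T" already present; 10 new (G, A, T, G, A, C, A, C, T, C)
  "AGGGCAGCAGG" → prefix "A" already present; 10 new (G, G, G, C, A, G, C, A, G, G)
  "TCCCCC" → prefix "T" already present; 5 new (C, C, C, C, C)
  "GTGATTT" → prefix "G" already present; 6 new (T, G, A, T, T, T)
  "TGGC" → prefix "TG" already present; 2 new (G, C)
  "ATAATATCGA" → prefix "A" already present; 9 new (T, A, A, T, A, T, C, G, A)
  "CGCT" → prefix "CG" already present; 2 new (C, T)
  "ATCGAG" → prefix "AT" already present; 4 new (C, G, A, G)
  "TGTCTAACTC" → prefix "TG" already present; 8 new (T, C, T, A, A, C, T, C)
  "CATG" → prefix "C" already present; 3 new (A, T, G)
  "AGAAG" → prefix "AG" already present; 3 new (A, A, G)
  "CAGCTGGAA" → prefix "CA" already present; 7 new (G, C, T, G, G, A, A)
  "AGAACCTT" → prefix "AGAA" already present; 4 new (C, C, T, T)
  "CCCTAC" → prefix "C" already present; 5 new (C, C, T, A, C)
Total nodes = 4 + 4 + 5 + 9 + 10 + 10 + 5 + 6 + 2 + 9 + 2 + 4 + 8 + 3 + 3 + 7 + 4 + 5 = 100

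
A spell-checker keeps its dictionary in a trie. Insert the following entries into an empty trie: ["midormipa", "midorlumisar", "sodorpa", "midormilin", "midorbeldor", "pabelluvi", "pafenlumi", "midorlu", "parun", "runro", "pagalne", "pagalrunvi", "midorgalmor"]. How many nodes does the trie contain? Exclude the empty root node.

72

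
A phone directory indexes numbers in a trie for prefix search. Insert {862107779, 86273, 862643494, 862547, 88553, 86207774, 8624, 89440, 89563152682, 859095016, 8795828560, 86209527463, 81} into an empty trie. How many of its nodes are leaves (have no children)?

13

A leaf is a node with no children — equivalently, the end of a word that is not a proper prefix of any other stored word.
Those words: "81", "859095016", "86207774", "86209527463", "862107779", "8624", "862547", "862643494", "86273", "8795828560", "88553", "89440", "89563152682"
Leaf count: 13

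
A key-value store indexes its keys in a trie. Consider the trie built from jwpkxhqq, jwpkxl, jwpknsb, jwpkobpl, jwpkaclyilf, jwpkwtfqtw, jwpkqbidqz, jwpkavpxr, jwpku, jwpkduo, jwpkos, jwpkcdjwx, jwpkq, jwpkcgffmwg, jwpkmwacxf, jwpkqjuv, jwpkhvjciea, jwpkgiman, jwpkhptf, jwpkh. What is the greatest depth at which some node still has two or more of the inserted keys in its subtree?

5

The deepest shared node is where two words last agree before diverging.
"jwpkaclyilf" and "jwpkavpxr" agree on "jwpka" (5 characters) before diverging; nothing deeper is shared.
Longest shared-prefix length: 5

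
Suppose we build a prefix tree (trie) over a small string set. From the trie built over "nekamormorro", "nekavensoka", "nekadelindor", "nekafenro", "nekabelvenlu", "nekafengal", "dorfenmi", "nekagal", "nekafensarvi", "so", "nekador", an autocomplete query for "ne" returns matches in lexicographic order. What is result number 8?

nekamormorro

Words with prefix "ne", in lexicographic order: "nekabelvenlu", "nekadelindor", "nekador", "nekafengal", "nekafenro", "nekafensarvi", "nekagal", "nekamormorro", "nekavensoka"
The 8th is nekamormorro.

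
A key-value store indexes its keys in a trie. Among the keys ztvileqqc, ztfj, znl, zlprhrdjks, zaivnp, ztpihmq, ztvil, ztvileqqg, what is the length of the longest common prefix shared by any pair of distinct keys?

8

Look for the deepest trie node that still has at least two words in its subtree.
"ztvileqqc" and "ztvileqqg" agree on "ztvileqq" (8 characters) before diverging; nothing deeper is shared.
Longest shared-prefix length: 8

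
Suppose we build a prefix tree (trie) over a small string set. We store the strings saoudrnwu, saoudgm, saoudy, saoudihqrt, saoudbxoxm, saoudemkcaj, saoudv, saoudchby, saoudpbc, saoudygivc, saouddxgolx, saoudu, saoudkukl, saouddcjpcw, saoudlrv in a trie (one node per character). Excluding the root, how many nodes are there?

Trace insertions, counting only characters that open a new branch:
  "saoudrnwu" → 9 new (s, a, o, u, d, r, n, w, u)
  "saoudgm" → prefix "saoud" already present; 2 new (g, m)
  "saoudy" → prefix "saoud" already present; 1 new (y)
  "saoudihqrt" → prefix "saoud" already present; 5 new (i, h, q, r, t)
  "saoudbxoxm" → prefix "saoud" already present; 5 new (b, x, o, x, m)
  "saoudemkcaj" → prefix "saoud" already present; 6 new (e, m, k, c, a, j)
  "saoudv" → prefix "saoud" already present; 1 new (v)
  "saoudchby" → prefix "saoud" already present; 4 new (c, h, b, y)
  "saoudpbc" → prefix "saoud" already present; 3 new (p, b, c)
  "saoudygivc" → prefix "saoudy" already present; 4 new (g, i, v, c)
  "saouddxgolx" → prefix "saoud" already present; 6 new (d, x, g, o, l, x)
  "saoudu" → prefix "saoud" already present; 1 new (u)
  "saoudkukl" → prefix "saoud" already present; 4 new (k, u, k, l)
  "saouddcjpcw" → prefix "saoudd" already present; 5 new (c, j, p, c, w)
  "saoudlrv" → prefix "saoud" already present; 3 new (l, r, v)
Total nodes = 9 + 2 + 1 + 5 + 5 + 6 + 1 + 4 + 3 + 4 + 6 + 1 + 4 + 5 + 3 = 59

59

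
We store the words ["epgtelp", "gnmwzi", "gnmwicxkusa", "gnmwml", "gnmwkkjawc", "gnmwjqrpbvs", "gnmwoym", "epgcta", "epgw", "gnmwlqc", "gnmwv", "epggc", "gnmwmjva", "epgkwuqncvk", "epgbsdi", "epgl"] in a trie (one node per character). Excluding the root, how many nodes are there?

64

Insert word by word; a character creates a node only if that edge doesn't already exist:
  "epgtelp" → 7 new (e, p, g, t, e, l, p)
  "gnmwzi" → 6 new (g, n, m, w, z, i)
  "gnmwicxkusa" → prefix "gnmw" already present; 7 new (i, c, x, k, u, s, a)
  "gnmwml" → prefix "gnmw" already present; 2 new (m, l)
  "gnmwkkjawc" → prefix "gnmw" already present; 6 new (k, k, j, a, w, c)
  "gnmwjqrpbvs" → prefix "gnmw" already present; 7 new (j, q, r, p, b, v, s)
  "gnmwoym" → prefix "gnmw" already present; 3 new (o, y, m)
  "epgcta" → prefix "epg" already present; 3 new (c, t, a)
  "epgw" → prefix "epg" already present; 1 new (w)
  "gnmwlqc" → prefix "gnmw" already present; 3 new (l, q, c)
  "gnmwv" → prefix "gnmw" already present; 1 new (v)
  "epggc" → prefix "epg" already present; 2 new (g, c)
  "gnmwmjva" → prefix "gnmwm" already present; 3 new (j, v, a)
  "epgkwuqncvk" → prefix "epg" already present; 8 new (k, w, u, q, n, c, v, k)
  "epgbsdi" → prefix "epg" already present; 4 new (b, s, d, i)
  "epgl" → prefix "epg" already present; 1 new (l)
Total nodes = 7 + 6 + 7 + 2 + 6 + 7 + 3 + 3 + 1 + 3 + 1 + 2 + 3 + 8 + 4 + 1 = 64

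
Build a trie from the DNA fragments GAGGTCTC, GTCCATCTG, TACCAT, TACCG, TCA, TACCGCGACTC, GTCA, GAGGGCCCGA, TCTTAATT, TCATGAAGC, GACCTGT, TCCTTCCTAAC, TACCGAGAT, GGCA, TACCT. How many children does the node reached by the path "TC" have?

Walk "TC" from the root, arriving at one node.
Characters that immediately follow "TC" among the stored strings: {A, C, T}.
That node has 3 child edges.

3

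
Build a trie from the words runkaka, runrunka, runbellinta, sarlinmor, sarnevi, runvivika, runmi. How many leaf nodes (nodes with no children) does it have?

Leaves are exactly the stored words that no other stored word extends.
Those words: "runbellinta", "runkaka", "runmi", "runrunka", "runvivika", "sarlinmor", "sarnevi"
Leaf count: 7

7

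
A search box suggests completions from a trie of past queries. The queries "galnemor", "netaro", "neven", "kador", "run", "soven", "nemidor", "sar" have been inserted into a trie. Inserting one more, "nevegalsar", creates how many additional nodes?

6

"neve" is already a path in the trie; the remaining "galsar" must be added.
So 10 − 4 = 6 new nodes.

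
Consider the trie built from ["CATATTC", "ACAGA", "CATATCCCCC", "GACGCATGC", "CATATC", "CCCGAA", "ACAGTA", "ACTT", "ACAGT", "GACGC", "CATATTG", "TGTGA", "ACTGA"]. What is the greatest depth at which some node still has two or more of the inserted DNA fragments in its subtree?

6

Equivalently: take the maximum, over all pairs, of their longest common prefix length.
"CATATC" and "CATATCCCCC" agree on "CATATC" (6 characters) before diverging; nothing deeper is shared.
Longest shared-prefix length: 6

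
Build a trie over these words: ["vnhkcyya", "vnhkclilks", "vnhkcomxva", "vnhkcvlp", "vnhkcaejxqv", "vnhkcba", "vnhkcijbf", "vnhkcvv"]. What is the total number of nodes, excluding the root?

34

Trace insertions, counting only characters that open a new branch:
  "vnhkcyya" → 8 new (v, n, h, k, c, y, y, a)
  "vnhkclilks" → prefix "vnhkc" already present; 5 new (l, i, l, k, s)
  "vnhkcomxva" → prefix "vnhkc" already present; 5 new (o, m, x, v, a)
  "vnhkcvlp" → prefix "vnhkc" already present; 3 new (v, l, p)
  "vnhkcaejxqv" → prefix "vnhkc" already present; 6 new (a, e, j, x, q, v)
  "vnhkcba" → prefix "vnhkc" already present; 2 new (b, a)
  "vnhkcijbf" → prefix "vnhkc" already present; 4 new (i, j, b, f)
  "vnhkcvv" → prefix "vnhkcv" already present; 1 new (v)
Total nodes = 8 + 5 + 5 + 3 + 6 + 2 + 4 + 1 = 34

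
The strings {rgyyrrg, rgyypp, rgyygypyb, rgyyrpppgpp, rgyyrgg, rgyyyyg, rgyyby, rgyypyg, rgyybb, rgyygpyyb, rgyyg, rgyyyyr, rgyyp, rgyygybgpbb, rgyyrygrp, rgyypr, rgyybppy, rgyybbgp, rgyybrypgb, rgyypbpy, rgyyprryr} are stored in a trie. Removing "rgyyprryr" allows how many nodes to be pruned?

A node on "rgyyprryr"'s path can go only if nothing else ends at it or branches off below it.
The suffix "ryr" (3 nodes) is used only by "rgyyprryr"; "rgyypr" is itself a stored word, so pruning stops there.
Nodes removed: 3

3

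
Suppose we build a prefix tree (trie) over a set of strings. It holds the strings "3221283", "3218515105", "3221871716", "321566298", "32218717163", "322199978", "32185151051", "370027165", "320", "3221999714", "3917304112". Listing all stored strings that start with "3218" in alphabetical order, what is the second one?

32185151051

Words with prefix "3218", in lexicographic order: "3218515105", "32185151051"
Position 2: 32185151051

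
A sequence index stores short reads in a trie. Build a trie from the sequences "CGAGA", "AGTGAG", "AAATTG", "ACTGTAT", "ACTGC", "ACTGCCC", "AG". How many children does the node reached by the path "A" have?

The children of the "A" node are the distinct next characters among strings starting with "A".
Characters that immediately follow "A" among the stored strings: {A, C, G}.
That node has 3 child edges.

3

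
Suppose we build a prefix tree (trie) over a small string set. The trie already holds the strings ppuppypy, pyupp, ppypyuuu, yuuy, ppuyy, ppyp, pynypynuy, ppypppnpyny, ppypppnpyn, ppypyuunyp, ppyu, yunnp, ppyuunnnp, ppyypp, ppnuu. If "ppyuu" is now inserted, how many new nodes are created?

Every character of "ppyuu" already lies on an existing path (it is a prefix of some stored word).
No new nodes are needed: 0.

0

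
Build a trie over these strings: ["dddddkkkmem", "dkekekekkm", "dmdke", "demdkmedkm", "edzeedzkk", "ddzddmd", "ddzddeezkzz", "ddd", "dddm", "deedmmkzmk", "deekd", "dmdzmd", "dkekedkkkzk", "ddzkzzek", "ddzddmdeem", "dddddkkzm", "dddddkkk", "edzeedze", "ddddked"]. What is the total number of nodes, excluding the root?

Count nodes per top-level branch (shared prefixes stored once):
  'd'-branch (ddd, dddddkkk, dddddkkkmem, dddddkkzm, ddddked, dddm, ddzddeezkzz, ddzddmd, ddzddmdeem, ddzkzzek, deedmmkzmk, deekd, demdkmedkm, dkekedkkkzk, dkekekekkm, dmdke, dmdzmd): 77 nodes
  'e'-branch (edzeedze, edzeedzkk): 10 nodes
Sum: 87

87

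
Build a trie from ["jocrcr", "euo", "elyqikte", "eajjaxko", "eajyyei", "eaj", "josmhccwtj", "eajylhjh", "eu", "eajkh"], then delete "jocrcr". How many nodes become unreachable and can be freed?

A node on "jocrcr"'s path can go only if nothing else ends at it or branches off below it.
The suffix "crcr" (4 nodes) is used only by "jocrcr"; the node for "jo" still has the child "s", so pruning stops there.
Nodes removed: 4

4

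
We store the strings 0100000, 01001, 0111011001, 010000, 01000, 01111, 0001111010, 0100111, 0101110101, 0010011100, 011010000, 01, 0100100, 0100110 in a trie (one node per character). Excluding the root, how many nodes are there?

Insert word by word; a character creates a node only if that edge doesn't already exist:
  "0100000" → 7 new (0, 1, 0, 0, 0, 0, 0)
  "01001" → prefix "0100" already present; 1 new (1)
  "0111011001" → prefix "01" already present; 8 new (1, 1, 0, 1, 1, 0, 0, 1)
  "010000" → prefix "010000" already present; 0 new (none)
  "01000" → prefix "01000" already present; 0 new (none)
  "01111" → prefix "0111" already present; 1 new (1)
  "0001111010" → prefix "0" already present; 9 new (0, 0, 1, 1, 1, 1, 0, 1, 0)
  "0100111" → prefix "01001" already present; 2 new (1, 1)
  "0101110101" → prefix "010" already present; 7 new (1, 1, 1, 0, 1, 0, 1)
  "0010011100" → prefix "00" already present; 8 new (1, 0, 0, 1, 1, 1, 0, 0)
  "011010000" → prefix "011" already present; 6 new (0, 1, 0, 0, 0, 0)
  "01" → prefix "01" already present; 0 new (none)
  "0100100" → prefix "01001" already present; 2 new (0, 0)
  "0100110" → prefix "010011" already present; 1 new (0)
Total nodes = 7 + 1 + 8 + 0 + 0 + 1 + 9 + 2 + 7 + 8 + 6 + 0 + 2 + 1 = 52

52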